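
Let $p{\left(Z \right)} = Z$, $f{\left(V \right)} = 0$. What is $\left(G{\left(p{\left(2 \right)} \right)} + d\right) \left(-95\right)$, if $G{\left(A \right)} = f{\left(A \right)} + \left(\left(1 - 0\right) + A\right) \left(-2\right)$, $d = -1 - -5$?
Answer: $190$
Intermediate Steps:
$d = 4$ ($d = -1 + 5 = 4$)
$G{\left(A \right)} = -2 - 2 A$ ($G{\left(A \right)} = 0 + \left(\left(1 - 0\right) + A\right) \left(-2\right) = 0 + \left(\left(1 + \left(-5 + 5\right)\right) + A\right) \left(-2\right) = 0 + \left(\left(1 + 0\right) + A\right) \left(-2\right) = 0 + \left(1 + A\right) \left(-2\right) = 0 - \left(2 + 2 A\right) = -2 - 2 A$)
$\left(G{\left(p{\left(2 \right)} \right)} + d\right) \left(-95\right) = \left(\left(-2 - 4\right) + 4\right) \left(-95\right) = \left(-6 + 4\right) \left(-95\right) = \left(-2\right) \left(-95\right) = 190$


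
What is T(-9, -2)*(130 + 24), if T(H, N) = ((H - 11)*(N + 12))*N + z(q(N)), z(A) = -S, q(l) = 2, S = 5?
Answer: 60830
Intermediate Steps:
z(A) = -5 (z(A) = -1*5 = -5)
T(H, N) = -5 + N*(-11 + H)*(12 + N) (T(H, N) = ((H - 11)*(N + 12))*N - 5 = ((-11 + H)*(12 + N))*N - 5 = N*(-11 + H)*(12 + N) - 5 = -5 + N*(-11 + H)*(12 + N))
T(-9, -2)*(130 + 24) = (-5 - 132*(-2) - 11*(-2)² - 9*(-2)² + 12*(-9)*(-2))*(130 + 24) = (-5 + 264 - 11*4 - 9*4 + 216)*154 = (-5 + 264 - 44 - 36 + 216)*154 = 395*154 = 60830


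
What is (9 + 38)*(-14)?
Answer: -658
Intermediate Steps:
(9 + 38)*(-14) = 47*(-14) = -658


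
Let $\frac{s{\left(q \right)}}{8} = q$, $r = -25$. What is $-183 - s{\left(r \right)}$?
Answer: $17$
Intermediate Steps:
$s{\left(q \right)} = 8 q$
$-183 - s{\left(r \right)} = -183 - 8 \left(-25\right) = -183 - -200 = -183 + 200 = 17$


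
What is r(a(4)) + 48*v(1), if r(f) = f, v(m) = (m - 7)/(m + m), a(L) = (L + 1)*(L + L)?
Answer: -104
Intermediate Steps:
a(L) = 2*L*(1 + L) (a(L) = (1 + L)*(2*L) = 2*L*(1 + L))
v(m) = (-7 + m)/(2*m) (v(m) = (-7 + m)/((2*m)) = (-7 + m)*(1/(2*m)) = (-7 + m)/(2*m))
r(a(4)) + 48*v(1) = 2*4*(1 + 4) + 48*((1/2)*(-7 + 1)/1) = 2*4*5 + 48*((1/2)*1*(-6)) = 40 + 48*(-3) = 40 - 144 = -104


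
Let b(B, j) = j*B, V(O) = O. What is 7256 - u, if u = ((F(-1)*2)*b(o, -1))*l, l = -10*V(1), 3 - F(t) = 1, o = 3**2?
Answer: 6896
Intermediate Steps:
o = 9
F(t) = 2 (F(t) = 3 - 1*1 = 3 - 1 = 2)
b(B, j) = B*j
l = -10 (l = -10*1 = -10)
u = 360 (u = ((2*2)*(9*(-1)))*(-10) = (4*(-9))*(-10) = -36*(-10) = 360)
7256 - u = 7256 - 1*360 = 7256 - 360 = 6896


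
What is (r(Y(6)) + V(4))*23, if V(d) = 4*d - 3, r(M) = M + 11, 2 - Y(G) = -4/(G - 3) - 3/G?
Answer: 3841/6 ≈ 640.17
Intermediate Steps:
Y(G) = 2 + 3/G + 4/(-3 + G) (Y(G) = 2 - (-4/(G - 3) - 3/G) = 2 - (-4/(-3 + G) - 3/G) = 2 + (3/G + 4/(-3 + G)) = 2 + 3/G + 4/(-3 + G))
r(M) = 11 + M
V(d) = -3 + 4*d
(r(Y(6)) + V(4))*23 = ((11 + (-9 + 6 + 2*6**2)/(6*(-3 + 6))) + (-3 + 4*4))*23 = ((11 + (1/6)*(-9 + 6 + 2*36)/3) + (-3 + 16))*23 = ((11 + (1/6)*(1/3)*(-9 + 6 + 72)) + 13)*23 = ((11 + (1/6)*(1/3)*69) + 13)*23 = ((11 + 23/6) + 13)*23 = (89/6 + 13)*23 = (167/6)*23 = 3841/6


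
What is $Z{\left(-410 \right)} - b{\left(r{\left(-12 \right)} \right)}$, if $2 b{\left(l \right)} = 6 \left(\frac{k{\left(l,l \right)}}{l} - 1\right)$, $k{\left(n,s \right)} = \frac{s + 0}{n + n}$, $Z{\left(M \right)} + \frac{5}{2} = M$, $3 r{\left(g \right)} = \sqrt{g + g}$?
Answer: $- \frac{819}{2} + \frac{3 i \sqrt{6}}{8} \approx -409.5 + 0.91856 i$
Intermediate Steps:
$r{\left(g \right)} = \frac{\sqrt{2} \sqrt{g}}{3}$ ($r{\left(g \right)} = \frac{\sqrt{g + g}}{3} = \frac{\sqrt{2 g}}{3} = \frac{\sqrt{2} \sqrt{g}}{3}$)
$Z{\left(M \right)} = - \frac{5}{2} + M$
$k{\left(n,s \right)} = \frac{s}{2 n}$
$b{\left(l \right)} = -3 + \frac{3}{2 l}$ ($b{\left(l \right)} = \frac{6 \left(\frac{\frac{1}{2} l \frac{1}{l}}{l} - 1\right)}{2} = \frac{6 \left(\frac{1}{2 l} - 1\right)}{2} = \frac{6 \left(-1 + \frac{1}{2 l}\right)}{2} = \frac{-6 + \frac{3}{l}}{2} = -3 + \frac{3}{2 l}$)
$Z{\left(-410 \right)} - b{\left(r{\left(-12 \right)} \right)} = \left(- \frac{5}{2} - 410\right) - \left(-3 + \frac{3}{2 \frac{\sqrt{2} \sqrt{-12}}{3}}\right) = - \frac{825}{2} - \left(-3 + \frac{3}{2 \frac{\sqrt{2} \cdot 2 i \sqrt{3}}{3}}\right) = - \frac{825}{2} - \left(-3 + \frac{3}{2 \frac{2 i \sqrt{6}}{3}}\right) = - \frac{825}{2} - \left(-3 + \frac{3 \left(- \frac{i \sqrt{6}}{4}\right)}{2}\right) = - \frac{825}{2} - \left(-3 - \frac{3 i \sqrt{6}}{8}\right) = - \frac{825}{2} + \left(3 + \frac{3 i \sqrt{6}}{8}\right) = - \frac{819}{2} + \frac{3 i \sqrt{6}}{8}$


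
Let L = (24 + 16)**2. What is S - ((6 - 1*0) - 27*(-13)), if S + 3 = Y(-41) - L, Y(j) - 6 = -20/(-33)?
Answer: -64462/33 ≈ -1953.4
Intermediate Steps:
L = 1600 (L = 40**2 = 1600)
Y(j) = 218/33 (Y(j) = 6 - 20/(-33) = 6 - 20*(-1)/33 = 6 - 1*(-20/33) = 6 + 20/33 = 218/33)
S = -52681/33 (S = -3 + (218/33 - 1*1600) = -3 + (218/33 - 1600) = -3 - 52582/33 = -52681/33 ≈ -1596.4)
S - ((6 - 1*0) - 27*(-13)) = -52681/33 - ((6 - 1*0) - 27*(-13)) = -52681/33 - ((6 + 0) + 351) = -52681/33 - (6 + 351) = -52681/33 - 1*357 = -52681/33 - 357 = -64462/33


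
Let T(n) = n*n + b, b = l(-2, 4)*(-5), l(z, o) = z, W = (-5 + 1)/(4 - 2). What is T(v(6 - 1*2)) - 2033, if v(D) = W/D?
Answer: -8091/4 ≈ -2022.8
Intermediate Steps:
W = -2 (W = -4/2 = -4*½ = -2)
v(D) = -2/D
b = 10 (b = -2*(-5) = 10)
T(n) = 10 + n² (T(n) = n*n + 10 = n² + 10 = 10 + n²)
T(v(6 - 1*2)) - 2033 = (10 + (-2/(6 - 1*2))²) - 2033 = (10 + (-2/(6 - 2))²) - 2033 = (10 + (-2/4)²) - 2033 = (10 + (-2*¼)²) - 2033 = (10 + (-½)²) - 2033 = (10 + ¼) - 2033 = 41/4 - 2033 = -8091/4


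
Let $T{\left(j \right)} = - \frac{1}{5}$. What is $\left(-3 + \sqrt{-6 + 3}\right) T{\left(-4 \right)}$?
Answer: $\frac{3}{5} - \frac{i \sqrt{3}}{5} \approx 0.6 - 0.34641 i$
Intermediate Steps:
$T{\left(j \right)} = - \frac{1}{5}$ ($T{\left(j \right)} = \left(-1\right) \frac{1}{5} = - \frac{1}{5}$)
$\left(-3 + \sqrt{-6 + 3}\right) T{\left(-4 \right)} = \left(-3 + \sqrt{-6 + 3}\right) \left(- \frac{1}{5}\right) = \left(-3 + \sqrt{-3}\right) \left(- \frac{1}{5}\right) = \left(-3 + i \sqrt{3}\right) \left(- \frac{1}{5}\right) = \frac{3}{5} - \frac{i \sqrt{3}}{5}$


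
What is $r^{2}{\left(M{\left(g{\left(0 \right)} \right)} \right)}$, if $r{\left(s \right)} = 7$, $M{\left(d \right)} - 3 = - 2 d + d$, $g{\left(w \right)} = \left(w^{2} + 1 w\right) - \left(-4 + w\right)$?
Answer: $49$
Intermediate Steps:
$g{\left(w \right)} = 4 + w^{2}$ ($g{\left(w \right)} = \left(w^{2} + w\right) - \left(-4 + w\right) = \left(w + w^{2}\right) - \left(-4 + w\right) = 4 + w^{2}$)
$M{\left(d \right)} = 3 - d$ ($M{\left(d \right)} = 3 + \left(- 2 d + d\right) = 3 - d$)
$r^{2}{\left(M{\left(g{\left(0 \right)} \right)} \right)} = 7^{2} = 49$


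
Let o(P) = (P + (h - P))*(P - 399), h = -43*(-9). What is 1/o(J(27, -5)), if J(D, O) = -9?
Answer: -1/157896 ≈ -6.3333e-6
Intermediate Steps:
h = 387
o(P) = -154413 + 387*P (o(P) = (P + (387 - P))*(P - 399) = 387*(-399 + P) = -154413 + 387*P)
1/o(J(27, -5)) = 1/(-154413 + 387*(-9)) = 1/(-154413 - 3483) = 1/(-157896) = -1/157896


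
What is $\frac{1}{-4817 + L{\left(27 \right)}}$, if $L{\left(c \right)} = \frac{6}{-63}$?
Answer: $- \frac{21}{101159} \approx -0.00020759$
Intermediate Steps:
$L{\left(c \right)} = - \frac{2}{21}$ ($L{\left(c \right)} = 6 \left(- \frac{1}{63}\right) = - \frac{2}{21}$)
$\frac{1}{-4817 + L{\left(27 \right)}} = \frac{1}{-4817 - \frac{2}{21}} = \frac{1}{- \frac{101159}{21}} = - \frac{21}{101159}$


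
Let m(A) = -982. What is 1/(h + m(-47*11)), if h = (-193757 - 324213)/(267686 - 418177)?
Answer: -150491/147264192 ≈ -0.0010219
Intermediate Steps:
h = 517970/150491 (h = -517970/(-150491) = -517970*(-1/150491) = 517970/150491 ≈ 3.4419)
1/(h + m(-47*11)) = 1/(517970/150491 - 982) = 1/(-147264192/150491) = -150491/147264192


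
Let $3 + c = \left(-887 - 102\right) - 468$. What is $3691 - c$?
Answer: $5151$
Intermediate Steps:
$c = -1460$ ($c = -3 - 1457 = -1460$)
$3691 - c = 3691 - -1460 = 3691 + 1460 = 5151$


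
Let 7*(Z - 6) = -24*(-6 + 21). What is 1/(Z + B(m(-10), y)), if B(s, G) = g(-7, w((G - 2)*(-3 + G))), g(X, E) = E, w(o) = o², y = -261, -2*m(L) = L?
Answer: 7/33745618050 ≈ 2.0743e-10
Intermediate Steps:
m(L) = -L/2
B(s, G) = (-3 + G)²*(-2 + G)² (B(s, G) = ((G - 2)*(-3 + G))² = ((-2 + G)*(-3 + G))² = ((-3 + G)*(-2 + G))² = (-3 + G)²*(-2 + G)²)
Z = -318/7 (Z = 6 + (-24*(-6 + 21))/7 = 6 + (-24*15)/7 = 6 + (⅐)*(-360) = 6 - 360/7 = -318/7 ≈ -45.429)
1/(Z + B(m(-10), y)) = 1/(-318/7 + (6 + (-261)² - 5*(-261))²) = 1/(-318/7 + (6 + 68121 + 1305)²) = 1/(-318/7 + 69432²) = 1/(-318/7 + 4820802624) = 1/(33745618050/7) = 7/33745618050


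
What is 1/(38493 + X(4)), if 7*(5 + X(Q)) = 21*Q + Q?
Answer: 7/269504 ≈ 2.5974e-5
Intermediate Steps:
X(Q) = -5 + 22*Q/7 (X(Q) = -5 + (21*Q + Q)/7 = -5 + (22*Q)/7 = -5 + 22*Q/7)
1/(38493 + X(4)) = 1/(38493 + (-5 + (22/7)*4)) = 1/(38493 + (-5 + 88/7)) = 1/(38493 + 53/7) = 1/(269504/7) = 7/269504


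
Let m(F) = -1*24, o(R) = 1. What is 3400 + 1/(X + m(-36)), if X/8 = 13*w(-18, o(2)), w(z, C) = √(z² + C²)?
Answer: 1493715203/439328 + 65*√13/439328 ≈ 3400.0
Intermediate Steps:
w(z, C) = √(C² + z²)
m(F) = -24
X = 520*√13 (X = 8*(13*√(1² + (-18)²)) = 8*(13*√(1 + 324)) = 8*(13*√325) = 8*(13*(5*√13)) = 8*(65*√13) = 520*√13 ≈ 1874.9)
3400 + 1/(X + m(-36)) = 3400 + 1/(520*√13 - 24) = 3400 + 1/(-24 + 520*√13)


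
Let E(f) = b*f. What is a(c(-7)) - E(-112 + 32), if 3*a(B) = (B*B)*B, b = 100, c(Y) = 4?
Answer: 24064/3 ≈ 8021.3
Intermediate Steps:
a(B) = B³/3 (a(B) = ((B*B)*B)/3 = (B²*B)/3 = B³/3)
E(f) = 100*f
a(c(-7)) - E(-112 + 32) = (⅓)*4³ - 100*(-112 + 32) = (⅓)*64 - 100*(-80) = 64/3 - 1*(-8000) = 64/3 + 8000 = 24064/3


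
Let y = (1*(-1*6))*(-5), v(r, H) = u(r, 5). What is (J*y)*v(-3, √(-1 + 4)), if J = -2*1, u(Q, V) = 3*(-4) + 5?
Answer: 420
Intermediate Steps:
u(Q, V) = -7 (u(Q, V) = -12 + 5 = -7)
v(r, H) = -7
J = -2
y = 30 (y = (1*(-6))*(-5) = -6*(-5) = 30)
(J*y)*v(-3, √(-1 + 4)) = -2*30*(-7) = -60*(-7) = 420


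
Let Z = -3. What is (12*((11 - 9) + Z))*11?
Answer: -132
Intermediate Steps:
(12*((11 - 9) + Z))*11 = (12*((11 - 9) - 3))*11 = (12*(2 - 3))*11 = (12*(-1))*11 = -12*11 = -132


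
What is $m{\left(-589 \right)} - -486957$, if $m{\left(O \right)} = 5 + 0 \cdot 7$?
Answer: $486962$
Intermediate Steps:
$m{\left(O \right)} = 5$ ($m{\left(O \right)} = 5 + 0 = 5$)
$m{\left(-589 \right)} - -486957 = 5 - -486957 = 5 + 486957 = 486962$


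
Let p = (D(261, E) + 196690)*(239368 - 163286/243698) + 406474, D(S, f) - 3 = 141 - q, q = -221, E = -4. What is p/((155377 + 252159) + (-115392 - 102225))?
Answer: 32108869517999/129281789 ≈ 2.4836e+5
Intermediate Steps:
D(S, f) = 365 (D(S, f) = 3 + (141 - 1*(-221)) = 3 + (141 + 221) = 3 + 362 = 365)
p = 5747487643721821/121849 (p = (365 + 196690)*(239368 - 163286/243698) + 406474 = 197055*(239368 - 163286*1/243698) + 406474 = 197055*(239368 - 81643/121849) + 406474 = 197055*(29166669789/121849) + 406474 = 5747438115271395/121849 + 406474 = 5747487643721821/121849 ≈ 4.7169e+10)
p/((155377 + 252159) + (-115392 - 102225)) = 5747487643721821/(121849*((155377 + 252159) + (-115392 - 102225))) = 5747487643721821/(121849*(407536 - 217617)) = (5747487643721821/121849)/189919 = (5747487643721821/121849)*(1/189919) = 32108869517999/129281789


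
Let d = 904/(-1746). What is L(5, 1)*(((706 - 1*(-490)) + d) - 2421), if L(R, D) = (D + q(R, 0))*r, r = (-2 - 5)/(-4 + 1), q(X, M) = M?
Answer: -7489139/2619 ≈ -2859.5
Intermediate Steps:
r = 7/3 (r = -7/(-3) = -7*(-1/3) = 7/3 ≈ 2.3333)
L(R, D) = 7*D/3 (L(R, D) = (D + 0)*(7/3) = D*(7/3) = 7*D/3)
d = -452/873 (d = 904*(-1/1746) = -452/873 ≈ -0.51775)
L(5, 1)*(((706 - 1*(-490)) + d) - 2421) = ((7/3)*1)*(((706 - 1*(-490)) - 452/873) - 2421) = 7*(((706 + 490) - 452/873) - 2421)/3 = 7*((1196 - 452/873) - 2421)/3 = 7*(1043656/873 - 2421)/3 = (7/3)*(-1069877/873) = -7489139/2619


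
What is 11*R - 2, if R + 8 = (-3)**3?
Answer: -387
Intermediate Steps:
R = -35 (R = -8 + (-3)**3 = -8 - 27 = -35)
11*R - 2 = 11*(-35) - 2 = -385 - 2 = -387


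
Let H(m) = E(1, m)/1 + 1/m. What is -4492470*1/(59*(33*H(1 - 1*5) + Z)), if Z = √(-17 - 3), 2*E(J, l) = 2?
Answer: -1779018120/597139 + 143759040*I*√5/597139 ≈ -2979.2 + 538.33*I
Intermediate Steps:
E(J, l) = 1 (E(J, l) = (½)*2 = 1)
H(m) = 1 + 1/m (H(m) = 1/1 + 1/m = 1*1 + 1/m = 1 + 1/m)
Z = 2*I*√5 (Z = √(-20) = 2*I*√5 ≈ 4.4721*I)
-4492470*1/(59*(33*H(1 - 1*5) + Z)) = -4492470*1/(59*(33*((1 + (1 - 1*5))/(1 - 1*5)) + 2*I*√5)) = -4492470*1/(59*(33*((1 + (1 - 5))/(1 - 5)) + 2*I*√5)) = -4492470*1/(59*(33*((1 - 4)/(-4)) + 2*I*√5)) = -4492470*1/(59*(33*(-¼*(-3)) + 2*I*√5)) = -4492470*1/(59*(33*(¾) + 2*I*√5)) = -4492470*1/(59*(99/4 + 2*I*√5)) = -4492470/(5841/4 + 118*I*√5)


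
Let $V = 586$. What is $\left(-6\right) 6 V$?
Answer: $-21096$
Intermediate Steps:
$\left(-6\right) 6 V = \left(-6\right) 6 \cdot 586 = \left(-36\right) 586 = -21096$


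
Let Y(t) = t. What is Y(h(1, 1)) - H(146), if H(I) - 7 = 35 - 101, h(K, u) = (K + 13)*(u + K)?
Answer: 87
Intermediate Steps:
h(K, u) = (13 + K)*(K + u)
H(I) = -59 (H(I) = 7 + (35 - 101) = 7 - 66 = -59)
Y(h(1, 1)) - H(146) = (1² + 13*1 + 13*1 + 1*1) - 1*(-59) = (1 + 13 + 13 + 1) + 59 = 28 + 59 = 87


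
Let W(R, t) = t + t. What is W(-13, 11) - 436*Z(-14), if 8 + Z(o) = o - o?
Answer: 3510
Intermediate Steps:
Z(o) = -8 (Z(o) = -8 + (o - o) = -8 + 0 = -8)
W(R, t) = 2*t
W(-13, 11) - 436*Z(-14) = 2*11 - 436*(-8) = 22 + 3488 = 3510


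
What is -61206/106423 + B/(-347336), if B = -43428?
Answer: -378120663/840103162 ≈ -0.45009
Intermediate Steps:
-61206/106423 + B/(-347336) = -61206/106423 - 43428/(-347336) = -61206*1/106423 - 43428*(-1/347336) = -61206/106423 + 987/7894 = -378120663/840103162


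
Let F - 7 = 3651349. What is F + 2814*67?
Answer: 3839894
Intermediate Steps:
F = 3651356 (F = 7 + 3651349 = 3651356)
F + 2814*67 = 3651356 + 2814*67 = 3651356 + 188538 = 3839894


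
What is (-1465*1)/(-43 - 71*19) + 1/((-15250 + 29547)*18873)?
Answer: 4543643311/4317236496 ≈ 1.0524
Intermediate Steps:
(-1465*1)/(-43 - 71*19) + 1/((-15250 + 29547)*18873) = -1465/(-43 - 1349) + (1/18873)/14297 = -1465/(-1392) + (1/14297)*(1/18873) = -1465*(-1/1392) + 1/269827281 = 1465/1392 + 1/269827281 = 4543643311/4317236496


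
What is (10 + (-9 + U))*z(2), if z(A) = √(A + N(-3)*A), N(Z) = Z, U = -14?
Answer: -26*I ≈ -26.0*I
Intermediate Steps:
z(A) = √2*√(-A) (z(A) = √(A - 3*A) = √(-2*A) = √2*√(-A))
(10 + (-9 + U))*z(2) = (10 + (-9 - 14))*(√2*√(-1*2)) = (10 - 23)*(√2*√(-2)) = -13*√2*I*√2 = -26*I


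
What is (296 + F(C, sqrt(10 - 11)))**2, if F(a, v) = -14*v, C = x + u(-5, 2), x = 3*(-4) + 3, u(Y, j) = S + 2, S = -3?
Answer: 87420 - 8288*I ≈ 87420.0 - 8288.0*I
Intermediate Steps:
u(Y, j) = -1 (u(Y, j) = -3 + 2 = -1)
x = -9 (x = -12 + 3 = -9)
C = -10 (C = -9 - 1 = -10)
(296 + F(C, sqrt(10 - 11)))**2 = (296 - 14*sqrt(10 - 11))**2 = (296 - 14*I)**2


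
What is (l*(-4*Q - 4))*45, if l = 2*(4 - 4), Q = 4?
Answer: 0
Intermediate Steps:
l = 0 (l = 2*0 = 0)
(l*(-4*Q - 4))*45 = (0*(-4*4 - 4))*45 = (0*(-16 - 4))*45 = (0*(-20))*45 = 0*45 = 0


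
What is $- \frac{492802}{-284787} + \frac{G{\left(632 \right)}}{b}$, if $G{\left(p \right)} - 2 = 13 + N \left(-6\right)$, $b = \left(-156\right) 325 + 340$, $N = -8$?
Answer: $\frac{24799567139}{14341873320} \approx 1.7292$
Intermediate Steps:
$b = -50360$ ($b = -50700 + 340 = -50360$)
$G{\left(p \right)} = 63$ ($G{\left(p \right)} = 2 + \left(13 - -48\right) = 2 + \left(13 + 48\right) = 2 + 61 = 63$)
$- \frac{492802}{-284787} + \frac{G{\left(632 \right)}}{b} = - \frac{492802}{-284787} + \frac{63}{-50360} = \left(-492802\right) \left(- \frac{1}{284787}\right) + 63 \left(- \frac{1}{50360}\right) = \frac{492802}{284787} - \frac{63}{50360} = \frac{24799567139}{14341873320}$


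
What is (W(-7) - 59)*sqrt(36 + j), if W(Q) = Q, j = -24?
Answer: -132*sqrt(3) ≈ -228.63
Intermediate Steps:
(W(-7) - 59)*sqrt(36 + j) = (-7 - 59)*sqrt(36 - 24) = -132*sqrt(3)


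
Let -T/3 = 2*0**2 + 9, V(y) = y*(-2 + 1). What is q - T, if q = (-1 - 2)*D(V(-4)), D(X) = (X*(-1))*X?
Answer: 75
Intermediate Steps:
V(y) = -y (V(y) = y*(-1) = -y)
D(X) = -X**2 (D(X) = (-X)*X = -X**2)
q = 48 (q = (-1 - 2)*(-(-1*(-4))**2) = -(-3)*4**2 = -(-3)*16 = -3*(-16) = 48)
T = -27 (T = -3*(2*0**2 + 9) = -3*(2*0 + 9) = -3*(0 + 9) = -3*9 = -27)
q - T = 48 - 1*(-27) = 48 + 27 = 75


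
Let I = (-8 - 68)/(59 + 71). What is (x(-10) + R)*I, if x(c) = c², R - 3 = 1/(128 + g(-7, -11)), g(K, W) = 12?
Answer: -273999/4550 ≈ -60.220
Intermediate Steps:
R = 421/140 (R = 3 + 1/(128 + 12) = 3 + 1/140 = 421/140 ≈ 3.0071)
I = -38/65 (I = -76/130 = -76*1/130 = -38/65 ≈ -0.58462)
(x(-10) + R)*I = ((-10)² + 421/140)*(-38/65) = (100 + 421/140)*(-38/65) = (14421/140)*(-38/65) = -273999/4550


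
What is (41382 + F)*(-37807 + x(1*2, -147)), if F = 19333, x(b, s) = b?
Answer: -2295330575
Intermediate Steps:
(41382 + F)*(-37807 + x(1*2, -147)) = (41382 + 19333)*(-37807 + 1*2) = 60715*(-37807 + 2) = 60715*(-37805) = -2295330575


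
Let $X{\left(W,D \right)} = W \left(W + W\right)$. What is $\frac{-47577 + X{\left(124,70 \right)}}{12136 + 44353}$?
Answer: $- \frac{16825}{56489} \approx -0.29785$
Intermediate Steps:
$X{\left(W,D \right)} = 2 W^{2}$ ($X{\left(W,D \right)} = W 2 W = 2 W^{2}$)
$\frac{-47577 + X{\left(124,70 \right)}}{12136 + 44353} = \frac{-47577 + 2 \cdot 124^{2}}{12136 + 44353} = \frac{-47577 + 2 \cdot 15376}{56489} = \left(-47577 + 30752\right) \frac{1}{56489} = \left(-16825\right) \frac{1}{56489} = - \frac{16825}{56489}$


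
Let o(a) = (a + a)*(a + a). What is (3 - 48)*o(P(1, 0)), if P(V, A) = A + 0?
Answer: 0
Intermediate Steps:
P(V, A) = A
o(a) = 4*a**2 (o(a) = (2*a)*(2*a) = 4*a**2)
(3 - 48)*o(P(1, 0)) = (3 - 48)*(4*0**2) = -180*0 = -45*0 = 0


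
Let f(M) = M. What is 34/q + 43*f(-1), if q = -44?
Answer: -963/22 ≈ -43.773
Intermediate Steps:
34/q + 43*f(-1) = 34/(-44) + 43*(-1) = 34*(-1/44) - 43 = -17/22 - 43 = -963/22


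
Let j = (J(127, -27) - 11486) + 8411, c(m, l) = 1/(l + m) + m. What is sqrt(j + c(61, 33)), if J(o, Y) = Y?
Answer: I*sqrt(26870182)/94 ≈ 55.145*I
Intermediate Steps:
c(m, l) = m + 1/(l + m)
j = -3102 (j = (-27 - 11486) + 8411 = -11513 + 8411 = -3102)
sqrt(j + c(61, 33)) = sqrt(-3102 + (1 + 61**2 + 33*61)/(33 + 61)) = sqrt(-3102 + (1 + 3721 + 2013)/94) = sqrt(-3102 + (1/94)*5735) = sqrt(-3102 + 5735/94) = sqrt(-285853/94) = I*sqrt(26870182)/94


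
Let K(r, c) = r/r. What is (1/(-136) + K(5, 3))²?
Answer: 18225/18496 ≈ 0.98535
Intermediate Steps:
K(r, c) = 1
(1/(-136) + K(5, 3))² = (1/(-136) + 1)² = (-1/136 + 1)² = (135/136)² = 18225/18496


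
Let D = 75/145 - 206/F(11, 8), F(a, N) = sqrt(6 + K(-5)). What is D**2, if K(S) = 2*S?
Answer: -8921944/841 + 3090*I/29 ≈ -10609.0 + 106.55*I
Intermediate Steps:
F(a, N) = 2*I (F(a, N) = sqrt(6 + 2*(-5)) = sqrt(6 - 10) = sqrt(-4) = 2*I)
D = 15/29 + 103*I (D = 75/145 - 206*(-I/2) = 75*(1/145) - (-103)*I = 15/29 + 103*I ≈ 0.51724 + 103.0*I)
D**2 = (15/29 + 103*I)**2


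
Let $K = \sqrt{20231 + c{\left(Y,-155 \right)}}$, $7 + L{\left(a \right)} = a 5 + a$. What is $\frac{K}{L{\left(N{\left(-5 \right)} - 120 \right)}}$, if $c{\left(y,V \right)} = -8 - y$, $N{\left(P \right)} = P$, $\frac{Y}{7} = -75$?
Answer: $- \frac{2 \sqrt{5187}}{757} \approx -0.19028$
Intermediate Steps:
$Y = -525$ ($Y = 7 \left(-75\right) = -525$)
$L{\left(a \right)} = -7 + 6 a$ ($L{\left(a \right)} = -7 + \left(a 5 + a\right) = -7 + \left(5 a + a\right) = -7 + 6 a$)
$K = 2 \sqrt{5187}$ ($K = \sqrt{20231 - -517} = \sqrt{20231 + \left(-8 + 525\right)} = \sqrt{20231 + 517} = \sqrt{20748} = 2 \sqrt{5187} \approx 144.04$)
$\frac{K}{L{\left(N{\left(-5 \right)} - 120 \right)}} = \frac{2 \sqrt{5187}}{-7 + 6 \left(-5 - 120\right)} = \frac{2 \sqrt{5187}}{-7 + 6 \left(-125\right)} = \frac{2 \sqrt{5187}}{-7 - 750} = \frac{2 \sqrt{5187}}{-757} = 2 \sqrt{5187} \left(- \frac{1}{757}\right) = - \frac{2 \sqrt{5187}}{757}$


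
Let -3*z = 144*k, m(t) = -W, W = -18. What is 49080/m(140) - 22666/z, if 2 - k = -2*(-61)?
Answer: 7841467/2880 ≈ 2722.7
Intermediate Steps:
k = -120 (k = 2 - (-2)*(-61) = 2 - 1*122 = 2 - 122 = -120)
m(t) = 18 (m(t) = -1*(-18) = 18)
z = 5760 (z = -48*(-120) = -1/3*(-17280) = 5760)
49080/m(140) - 22666/z = 49080/18 - 22666/5760 = 49080*(1/18) - 22666*1/5760 = 8180/3 - 11333/2880 = 7841467/2880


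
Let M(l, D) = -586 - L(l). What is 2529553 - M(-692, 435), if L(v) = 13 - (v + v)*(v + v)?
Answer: 614696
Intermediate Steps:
L(v) = 13 - 4*v² (L(v) = 13 - 2*v*2*v = 13 - 4*v²)
M(l, D) = -599 + 4*l² (M(l, D) = -586 - (13 - 4*l²) = -586 + (-13 + 4*l²) = -599 + 4*l²)
2529553 - M(-692, 435) = 2529553 - (-599 + 4*(-692)²) = 2529553 - (-599 + 4*478864) = 2529553 - (-599 + 1915456) = 2529553 - 1*1914857 = 2529553 - 1914857 = 614696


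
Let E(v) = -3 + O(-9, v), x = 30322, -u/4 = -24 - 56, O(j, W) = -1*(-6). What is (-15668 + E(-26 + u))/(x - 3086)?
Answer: -15665/27236 ≈ -0.57516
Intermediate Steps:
O(j, W) = 6
u = 320 (u = -4*(-24 - 56) = -4*(-80) = 320)
E(v) = 3 (E(v) = -3 + 6 = 3)
(-15668 + E(-26 + u))/(x - 3086) = (-15668 + 3)/(30322 - 3086) = -15665/27236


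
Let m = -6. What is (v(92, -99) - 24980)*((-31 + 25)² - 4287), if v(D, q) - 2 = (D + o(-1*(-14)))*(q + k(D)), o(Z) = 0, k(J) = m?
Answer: 147246138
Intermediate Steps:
k(J) = -6
v(D, q) = 2 + D*(-6 + q) (v(D, q) = 2 + (D + 0)*(q - 6) = 2 + D*(-6 + q))
(v(92, -99) - 24980)*((-31 + 25)² - 4287) = ((2 - 6*92 + 92*(-99)) - 24980)*((-31 + 25)² - 4287) = ((2 - 552 - 9108) - 24980)*((-6)² - 4287) = (-9658 - 24980)*(36 - 4287) = -34638*(-4251) = 147246138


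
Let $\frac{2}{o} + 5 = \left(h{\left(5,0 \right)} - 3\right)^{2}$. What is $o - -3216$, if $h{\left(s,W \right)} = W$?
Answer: $\frac{6433}{2} \approx 3216.5$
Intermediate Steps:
$o = \frac{1}{2}$ ($o = \frac{2}{-5 + \left(0 - 3\right)^{2}} = \frac{2}{-5 + \left(-3\right)^{2}} = \frac{2}{-5 + 9} = \frac{2}{4} = 2 \cdot \frac{1}{4} = \frac{1}{2} \approx 0.5$)
$o - -3216 = \frac{1}{2} - -3216 = \frac{1}{2} + 3216 = \frac{6433}{2}$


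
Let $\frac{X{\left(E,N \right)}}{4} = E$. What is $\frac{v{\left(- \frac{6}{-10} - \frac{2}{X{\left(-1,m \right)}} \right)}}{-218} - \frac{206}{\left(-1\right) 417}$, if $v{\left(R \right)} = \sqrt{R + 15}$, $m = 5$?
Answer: $\frac{206}{417} - \frac{\sqrt{1610}}{2180} \approx 0.4756$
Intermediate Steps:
$X{\left(E,N \right)} = 4 E$
$v{\left(R \right)} = \sqrt{15 + R}$
$\frac{v{\left(- \frac{6}{-10} - \frac{2}{X{\left(-1,m \right)}} \right)}}{-218} - \frac{206}{\left(-1\right) 417} = \frac{\sqrt{15 - \left(- \frac{3}{5} - \frac{1}{2}\right)}}{-218} - \frac{206}{\left(-1\right) 417} = \sqrt{15 - \left(- \frac{3}{5} + \frac{2}{-4}\right)} \left(- \frac{1}{218}\right) - \frac{206}{-417} = \sqrt{15 + \left(\frac{3}{5} - - \frac{1}{2}\right)} \left(- \frac{1}{218}\right) - - \frac{206}{417} = \sqrt{15 + \left(\frac{3}{5} + \frac{1}{2}\right)} \left(- \frac{1}{218}\right) + \frac{206}{417} = \sqrt{15 + \frac{11}{10}} \left(- \frac{1}{218}\right) + \frac{206}{417} = \sqrt{\frac{161}{10}} \left(- \frac{1}{218}\right) + \frac{206}{417} = \frac{\sqrt{1610}}{10} \left(- \frac{1}{218}\right) + \frac{206}{417} = - \frac{\sqrt{1610}}{2180} + \frac{206}{417} = \frac{206}{417} - \frac{\sqrt{1610}}{2180}$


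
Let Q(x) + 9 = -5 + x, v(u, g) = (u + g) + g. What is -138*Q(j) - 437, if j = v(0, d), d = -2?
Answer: 2047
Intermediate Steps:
v(u, g) = u + 2*g (v(u, g) = (g + u) + g = u + 2*g)
j = -4 (j = 0 + 2*(-2) = 0 - 4 = -4)
Q(x) = -14 + x (Q(x) = -9 + (-5 + x) = -14 + x)
-138*Q(j) - 437 = -138*(-14 - 4) - 437 = -138*(-18) - 437 = 2484 - 437 = 2047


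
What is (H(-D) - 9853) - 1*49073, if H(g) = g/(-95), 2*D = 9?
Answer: -11195931/190 ≈ -58926.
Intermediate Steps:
D = 9/2 (D = (½)*9 = 9/2 ≈ 4.5000)
H(g) = -g/95 (H(g) = g*(-1/95) = -g/95)
(H(-D) - 9853) - 1*49073 = (-(-1)*9/(95*2) - 9853) - 1*49073 = (-1/95*(-9/2) - 9853) - 49073 = (9/190 - 9853) - 49073 = -1872061/190 - 49073 = -11195931/190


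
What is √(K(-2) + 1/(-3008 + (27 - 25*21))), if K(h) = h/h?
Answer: √12288530/3506 ≈ 0.99986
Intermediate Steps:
K(h) = 1
√(K(-2) + 1/(-3008 + (27 - 25*21))) = √(1 + 1/(-3008 + (27 - 25*21))) = √(1 + 1/(-3008 + (27 - 525))) = √(1 + 1/(-3008 - 498)) = √(1 + 1/(-3506)) = √(1 - 1/3506) = √(3505/3506) = √12288530/3506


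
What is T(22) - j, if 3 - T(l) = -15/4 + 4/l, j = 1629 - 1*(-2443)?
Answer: -178879/44 ≈ -4065.4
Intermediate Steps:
j = 4072 (j = 1629 + 2443 = 4072)
T(l) = 27/4 - 4/l (T(l) = 3 - (-15/4 + 4/l) = 3 + (15/4 - 4/l) = 27/4 - 4/l)
T(22) - j = (27/4 - 4/22) - 1*4072 = (27/4 - 4*1/22) - 4072 = (27/4 - 2/11) - 4072 = 289/44 - 4072 = -178879/44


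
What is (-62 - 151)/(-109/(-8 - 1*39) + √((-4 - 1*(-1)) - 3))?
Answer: -1091199/25135 + 470517*I*√6/25135 ≈ -43.414 + 45.853*I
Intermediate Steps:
(-62 - 151)/(-109/(-8 - 1*39) + √((-4 - 1*(-1)) - 3)) = -213/(-109/(-8 - 39) + √((-4 + 1) - 3)) = -213/(-109/(-47) + √(-3 - 3)) = -213/(-109*(-1/47) + √(-6)) = -213/(109/47 + I*√6)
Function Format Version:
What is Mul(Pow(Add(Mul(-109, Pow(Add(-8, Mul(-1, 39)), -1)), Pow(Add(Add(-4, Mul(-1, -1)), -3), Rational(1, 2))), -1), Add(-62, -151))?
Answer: Add(Rational(-1091199, 25135), Mul(Rational(470517, 25135), I, Pow(6, Rational(1, 2)))) ≈ Add(-43.414, Mul(45.853, I))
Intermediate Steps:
Mul(Pow(Add(Mul(-109, Pow(Add(-8, Mul(-1, 39)), -1)), Pow(Add(Add(-4, Mul(-1, -1)), -3), Rational(1, 2))), -1), Add(-62, -151)) = Mul(Pow(Add(Mul(-109, Pow(Add(-8, -39), -1)), Pow(Add(Add(-4, 1), -3), Rational(1, 2))), -1), -213) = Mul(Pow(Add(Mul(-109, Pow(-47, -1)), Pow(Add(-3, -3), Rational(1, 2))), -1), -213) = Mul(Pow(Add(Mul(-109, Rational(-1, 47)), Pow(-6, Rational(1, 2))), -1), -213) = Mul(Pow(Add(Rational(109, 47), Mul(I, Pow(6, Rational(1, 2)))), -1), -213) = Mul(-213, Pow(Add(Rational(109, 47), Mul(I, Pow(6, Rational(1, 2)))), -1))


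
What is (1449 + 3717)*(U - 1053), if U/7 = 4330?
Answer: 151141662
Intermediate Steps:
U = 30310 (U = 7*4330 = 30310)
(1449 + 3717)*(U - 1053) = (1449 + 3717)*(30310 - 1053) = 5166*29257 = 151141662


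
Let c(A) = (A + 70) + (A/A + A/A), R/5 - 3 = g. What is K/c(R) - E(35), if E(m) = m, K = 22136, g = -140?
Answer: -43591/613 ≈ -71.111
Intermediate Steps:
R = -685 (R = 15 + 5*(-140) = 15 - 700 = -685)
c(A) = 72 + A (c(A) = (70 + A) + (1 + 1) = (70 + A) + 2 = 72 + A)
K/c(R) - E(35) = 22136/(72 - 685) - 1*35 = 22136/(-613) - 35 = 22136*(-1/613) - 35 = -22136/613 - 35 = -43591/613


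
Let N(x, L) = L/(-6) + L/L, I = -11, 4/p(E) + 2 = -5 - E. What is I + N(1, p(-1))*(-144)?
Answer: -171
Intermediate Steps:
p(E) = 4/(-7 - E) (p(E) = 4/(-2 + (-5 - E)) = 4/(-7 - E))
N(x, L) = 1 - L/6 (N(x, L) = L*(-1/6) + 1 = -L/6 + 1 = 1 - L/6)
I + N(1, p(-1))*(-144) = -11 + (1 - (-2)/(3*(7 - 1)))*(-144) = -11 + (1 - (-2)/(3*6))*(-144) = -11 + (1 - 1/6*(-2/3))*(-144) = -11 + (1 + 1/9)*(-144) = -11 + (10/9)*(-144) = -11 - 160 = -171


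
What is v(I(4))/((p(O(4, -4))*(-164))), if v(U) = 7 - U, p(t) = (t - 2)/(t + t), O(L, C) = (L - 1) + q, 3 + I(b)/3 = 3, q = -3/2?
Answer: 21/82 ≈ 0.25610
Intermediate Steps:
q = -3/2 (q = -3*½ = -3/2 ≈ -1.5000)
I(b) = 0 (I(b) = -9 + 3*3 = -9 + 9 = 0)
O(L, C) = -5/2 + L (O(L, C) = (L - 1) - 3/2 = (-1 + L) - 3/2 = -5/2 + L)
p(t) = (-2 + t)/(2*t) (p(t) = (-2 + t)/((2*t)) = (-2 + t)*(1/(2*t)) = (-2 + t)/(2*t))
v(I(4))/((p(O(4, -4))*(-164))) = (7 - 1*0)/((((-2 + (-5/2 + 4))/(2*(-5/2 + 4)))*(-164))) = (7 + 0)/((((-2 + 3/2)/(2*(3/2)))*(-164))) = 7/((((½)*(⅔)*(-½))*(-164))) = 7/((-⅙*(-164))) = 7/(82/3) = 7*(3/82) = 21/82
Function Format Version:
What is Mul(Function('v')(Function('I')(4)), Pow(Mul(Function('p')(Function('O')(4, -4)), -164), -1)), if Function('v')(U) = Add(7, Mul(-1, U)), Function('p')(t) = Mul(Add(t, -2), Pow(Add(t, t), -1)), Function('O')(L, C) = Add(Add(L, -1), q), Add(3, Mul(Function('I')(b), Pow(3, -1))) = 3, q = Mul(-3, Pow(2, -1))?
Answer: Rational(21, 82) ≈ 0.25610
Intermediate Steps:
q = Rational(-3, 2) (q = Mul(-3, Rational(1, 2)) = Rational(-3, 2) ≈ -1.5000)
Function('I')(b) = 0 (Function('I')(b) = Add(-9, Mul(3, 3)) = Add(-9, 9) = 0)
Function('O')(L, C) = Add(Rational(-5, 2), L) (Function('O')(L, C) = Add(Add(L, -1), Rational(-3, 2)) = Add(Add(-1, L), Rational(-3, 2)) = Add(Rational(-5, 2), L))
Function('p')(t) = Mul(Rational(1, 2), Pow(t, -1), Add(-2, t)) (Function('p')(t) = Mul(Add(-2, t), Pow(Mul(2, t), -1)) = Mul(Add(-2, t), Mul(Rational(1, 2), Pow(t, -1))) = Mul(Rational(1, 2), Pow(t, -1), Add(-2, t)))
Mul(Function('v')(Function('I')(4)), Pow(Mul(Function('p')(Function('O')(4, -4)), -164), -1)) = Mul(Add(7, Mul(-1, 0)), Pow(Mul(Mul(Rational(1, 2), Pow(Add(Rational(-5, 2), 4), -1), Add(-2, Add(Rational(-5, 2), 4))), -164), -1)) = Mul(Add(7, 0), Pow(Mul(Mul(Rational(1, 2), Pow(Rational(3, 2), -1), Add(-2, Rational(3, 2))), -164), -1)) = Mul(7, Pow(Mul(Mul(Rational(1, 2), Rational(2, 3), Rational(-1, 2)), -164), -1)) = Mul(7, Pow(Mul(Rational(-1, 6), -164), -1)) = Mul(7, Pow(Rational(82, 3), -1)) = Mul(7, Rational(3, 82)) = Rational(21, 82)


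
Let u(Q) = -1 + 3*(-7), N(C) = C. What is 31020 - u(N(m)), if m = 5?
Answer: 31042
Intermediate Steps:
u(Q) = -22 (u(Q) = -1 - 21 = -22)
31020 - u(N(m)) = 31020 - 1*(-22) = 31020 + 22 = 31042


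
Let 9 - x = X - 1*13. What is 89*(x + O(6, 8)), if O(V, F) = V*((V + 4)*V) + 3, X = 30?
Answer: 31595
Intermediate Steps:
x = -8 (x = 9 - (30 - 1*13) = 9 - (30 - 13) = 9 - 1*17 = 9 - 17 = -8)
O(V, F) = 3 + V²*(4 + V) (O(V, F) = V*((4 + V)*V) + 3 = V*(V*(4 + V)) + 3 = V²*(4 + V) + 3 = 3 + V²*(4 + V))
89*(x + O(6, 8)) = 89*(-8 + (3 + 6³ + 4*6²)) = 89*(-8 + (3 + 216 + 4*36)) = 89*(-8 + (3 + 216 + 144)) = 89*(-8 + 363) = 89*355 = 31595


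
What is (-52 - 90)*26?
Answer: -3692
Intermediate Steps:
(-52 - 90)*26 = -142*26 = -3692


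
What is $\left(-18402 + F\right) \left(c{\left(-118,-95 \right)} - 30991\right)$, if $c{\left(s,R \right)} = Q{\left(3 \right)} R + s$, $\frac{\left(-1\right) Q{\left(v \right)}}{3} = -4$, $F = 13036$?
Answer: $173048134$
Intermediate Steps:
$Q{\left(v \right)} = 12$ ($Q{\left(v \right)} = \left(-3\right) \left(-4\right) = 12$)
$c{\left(s,R \right)} = s + 12 R$ ($c{\left(s,R \right)} = 12 R + s = s + 12 R$)
$\left(-18402 + F\right) \left(c{\left(-118,-95 \right)} - 30991\right) = \left(-18402 + 13036\right) \left(\left(-118 + 12 \left(-95\right)\right) - 30991\right) = - 5366 \left(\left(-118 - 1140\right) - 30991\right) = - 5366 \left(-1258 - 30991\right) = \left(-5366\right) \left(-32249\right) = 173048134$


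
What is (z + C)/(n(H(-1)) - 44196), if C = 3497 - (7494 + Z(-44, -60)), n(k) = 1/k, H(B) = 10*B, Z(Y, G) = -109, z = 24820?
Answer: -209320/441961 ≈ -0.47362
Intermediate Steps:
C = -3888 (C = 3497 - (7494 - 109) = 3497 - 1*7385 = 3497 - 7385 = -3888)
(z + C)/(n(H(-1)) - 44196) = (24820 - 3888)/(1/(10*(-1)) - 44196) = 20932/(1/(-10) - 44196) = 20932/(-⅒ - 44196) = 20932/(-441961/10) = 20932*(-10/441961) = -209320/441961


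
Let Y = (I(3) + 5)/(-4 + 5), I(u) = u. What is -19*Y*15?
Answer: -2280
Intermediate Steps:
Y = 8 (Y = (3 + 5)/(-4 + 5) = 8/1 = 8*1 = 8)
-19*Y*15 = -19*8*15 = -152*15 = -2280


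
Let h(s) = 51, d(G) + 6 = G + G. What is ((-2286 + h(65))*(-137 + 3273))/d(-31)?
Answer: 1752240/17 ≈ 1.0307e+5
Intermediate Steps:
d(G) = -6 + 2*G (d(G) = -6 + (G + G) = -6 + 2*G)
((-2286 + h(65))*(-137 + 3273))/d(-31) = ((-2286 + 51)*(-137 + 3273))/(-6 + 2*(-31)) = (-2235*3136)/(-6 - 62) = -7008960/(-68) = -7008960*(-1/68) = 1752240/17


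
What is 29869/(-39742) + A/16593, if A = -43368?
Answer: -739715791/219813002 ≈ -3.3652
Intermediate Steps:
29869/(-39742) + A/16593 = 29869/(-39742) - 43368/16593 = 29869*(-1/39742) - 43368*1/16593 = -29869/39742 - 14456/5531 = -739715791/219813002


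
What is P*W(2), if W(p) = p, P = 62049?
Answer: 124098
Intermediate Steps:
P*W(2) = 62049*2 = 124098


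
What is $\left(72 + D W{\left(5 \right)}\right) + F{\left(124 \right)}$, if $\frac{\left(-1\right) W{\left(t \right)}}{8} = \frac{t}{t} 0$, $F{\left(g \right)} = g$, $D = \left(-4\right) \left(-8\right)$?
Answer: $196$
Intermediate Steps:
$D = 32$
$W{\left(t \right)} = 0$ ($W{\left(t \right)} = - 8 \frac{t}{t} 0 = - 8 \cdot 1 \cdot 0 = \left(-8\right) 0 = 0$)
$\left(72 + D W{\left(5 \right)}\right) + F{\left(124 \right)} = \left(72 + 32 \cdot 0\right) + 124 = \left(72 + 0\right) + 124 = 72 + 124 = 196$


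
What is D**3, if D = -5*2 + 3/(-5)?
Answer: -148877/125 ≈ -1191.0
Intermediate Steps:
D = -53/5 (D = -10 + 3*(-1/5) = -10 - 3/5 = -53/5 ≈ -10.600)
D**3 = (-53/5)**3 = -148877/125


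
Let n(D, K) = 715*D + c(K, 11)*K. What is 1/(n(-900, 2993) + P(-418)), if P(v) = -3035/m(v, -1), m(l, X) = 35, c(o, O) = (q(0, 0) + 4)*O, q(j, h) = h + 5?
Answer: -7/2430958 ≈ -2.8795e-6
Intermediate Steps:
q(j, h) = 5 + h
c(o, O) = 9*O (c(o, O) = ((5 + 0) + 4)*O = (5 + 4)*O = 9*O)
n(D, K) = 99*K + 715*D (n(D, K) = 715*D + (9*11)*K = 715*D + 99*K = 99*K + 715*D)
P(v) = -607/7 (P(v) = -3035/35 = -3035*1/35 = -607/7)
1/(n(-900, 2993) + P(-418)) = 1/((99*2993 + 715*(-900)) - 607/7) = 1/((296307 - 643500) - 607/7) = 1/(-347193 - 607/7) = 1/(-2430958/7) = -7/2430958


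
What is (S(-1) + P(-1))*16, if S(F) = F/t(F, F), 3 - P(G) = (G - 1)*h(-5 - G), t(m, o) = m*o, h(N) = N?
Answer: -96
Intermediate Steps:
P(G) = 3 - (-1 + G)*(-5 - G) (P(G) = 3 - (G - 1)*(-5 - G) = 3 - (-1 + G)*(-5 - G))
S(F) = 1/F (S(F) = F/((F*F)) = F/(F**2) = F/F**2 = 1/F)
(S(-1) + P(-1))*16 = (1/(-1) + (-2 - 1*(-1) - (5 - 1)))*16 = (-1 + (-2 + 1 - 1*4))*16 = (-1 + (-2 + 1 - 4))*16 = (-1 - 5)*16 = -6*16 = -96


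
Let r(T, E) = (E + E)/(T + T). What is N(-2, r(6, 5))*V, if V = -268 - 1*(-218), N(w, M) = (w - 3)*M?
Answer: 625/3 ≈ 208.33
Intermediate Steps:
r(T, E) = E/T (r(T, E) = (2*E)/((2*T)) = (2*E)*(1/(2*T)) = E/T)
N(w, M) = M*(-3 + w) (N(w, M) = (-3 + w)*M = M*(-3 + w))
V = -50 (V = -268 + 218 = -50)
N(-2, r(6, 5))*V = ((5/6)*(-3 - 2))*(-50) = ((5*(1/6))*(-5))*(-50) = ((5/6)*(-5))*(-50) = -25/6*(-50) = 625/3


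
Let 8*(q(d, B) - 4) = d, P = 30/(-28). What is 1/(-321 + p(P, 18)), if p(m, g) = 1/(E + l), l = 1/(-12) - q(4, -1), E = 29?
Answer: -293/94041 ≈ -0.0031157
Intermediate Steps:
P = -15/14 (P = 30*(-1/28) = -15/14 ≈ -1.0714)
q(d, B) = 4 + d/8
l = -55/12 (l = 1/(-12) - (4 + (1/8)*4) = -1/12 - (4 + 1/2) = -1/12 - 1*9/2 = -1/12 - 9/2 = -55/12 ≈ -4.5833)
p(m, g) = 12/293 (p(m, g) = 1/(29 - 55/12) = 1/(293/12) = 12/293)
1/(-321 + p(P, 18)) = 1/(-321 + 12/293) = 1/(-94041/293) = -293/94041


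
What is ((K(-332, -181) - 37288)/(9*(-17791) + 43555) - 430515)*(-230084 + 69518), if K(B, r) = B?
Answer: 287771619880980/4163 ≈ 6.9126e+10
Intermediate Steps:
((K(-332, -181) - 37288)/(9*(-17791) + 43555) - 430515)*(-230084 + 69518) = ((-332 - 37288)/(9*(-17791) + 43555) - 430515)*(-230084 + 69518) = (-37620/(-160119 + 43555) - 430515)*(-160566) = (-37620/(-116564) - 430515)*(-160566) = (-37620*(-1/116564) - 430515)*(-160566) = (9405/29141 - 430515)*(-160566) = -12545628210/29141*(-160566) = 287771619880980/4163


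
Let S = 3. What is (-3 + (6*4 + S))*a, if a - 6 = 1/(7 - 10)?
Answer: 136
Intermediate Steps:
a = 17/3 (a = 6 + 1/(7 - 10) = 6 + 1/(-3) = 6 - ⅓ = 17/3 ≈ 5.6667)
(-3 + (6*4 + S))*a = (-3 + (6*4 + 3))*(17/3) = (-3 + (24 + 3))*(17/3) = (-3 + 27)*(17/3) = 24*(17/3) = 136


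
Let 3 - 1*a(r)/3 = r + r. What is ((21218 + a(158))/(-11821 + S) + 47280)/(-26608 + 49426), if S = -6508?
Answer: 866574841/418231122 ≈ 2.0720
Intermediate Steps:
a(r) = 9 - 6*r (a(r) = 9 - 3*(r + r) = 9 - 6*r)
((21218 + a(158))/(-11821 + S) + 47280)/(-26608 + 49426) = ((21218 + (9 - 6*158))/(-11821 - 6508) + 47280)/(-26608 + 49426) = ((21218 + (9 - 948))/(-18329) + 47280)/22818 = ((21218 - 939)*(-1/18329) + 47280)*(1/22818) = (20279*(-1/18329) + 47280)*(1/22818) = (-20279/18329 + 47280)*(1/22818) = (866574841/18329)*(1/22818) = 866574841/418231122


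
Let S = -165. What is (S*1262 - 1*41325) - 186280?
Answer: -435835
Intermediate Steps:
(S*1262 - 1*41325) - 186280 = (-165*1262 - 1*41325) - 186280 = (-208230 - 41325) - 186280 = -249555 - 186280 = -435835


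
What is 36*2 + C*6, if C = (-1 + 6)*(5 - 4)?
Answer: 102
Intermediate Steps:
C = 5 (C = 5*1 = 5)
36*2 + C*6 = 36*2 + 5*6 = 72 + 30 = 102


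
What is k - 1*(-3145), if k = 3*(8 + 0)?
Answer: 3169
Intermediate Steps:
k = 24 (k = 3*8 = 24)
k - 1*(-3145) = 24 - 1*(-3145) = 24 + 3145 = 3169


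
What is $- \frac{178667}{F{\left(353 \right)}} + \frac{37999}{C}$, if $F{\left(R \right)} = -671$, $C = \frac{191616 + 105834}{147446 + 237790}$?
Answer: $\frac{548646307433}{11088275} \approx 49480.0$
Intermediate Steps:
$C = \frac{16525}{21402}$ ($C = \frac{297450}{385236} = 297450 \cdot \frac{1}{385236} = \frac{16525}{21402} \approx 0.77212$)
$- \frac{178667}{F{\left(353 \right)}} + \frac{37999}{C} = - \frac{178667}{-671} + \frac{37999}{\frac{16525}{21402}} = \left(-178667\right) \left(- \frac{1}{671}\right) + 37999 \cdot \frac{21402}{16525} = \frac{178667}{671} + \frac{813254598}{16525} = \frac{548646307433}{11088275}$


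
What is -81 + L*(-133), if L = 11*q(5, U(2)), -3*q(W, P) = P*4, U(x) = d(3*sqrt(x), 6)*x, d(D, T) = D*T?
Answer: -81 + 70224*sqrt(2) ≈ 99231.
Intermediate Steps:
U(x) = 18*x**(3/2) (U(x) = ((3*sqrt(x))*6)*x = (18*sqrt(x))*x = 18*x**(3/2))
q(W, P) = -4*P/3 (q(W, P) = -P*4/3 = -4*P/3)
L = -528*sqrt(2) (L = 11*(-24*2**(3/2)) = 11*(-24*2*sqrt(2)) = 11*(-48*sqrt(2)) = -528*sqrt(2) ≈ -746.71)
-81 + L*(-133) = -81 - 528*sqrt(2)*(-133) = -81 + 70224*sqrt(2)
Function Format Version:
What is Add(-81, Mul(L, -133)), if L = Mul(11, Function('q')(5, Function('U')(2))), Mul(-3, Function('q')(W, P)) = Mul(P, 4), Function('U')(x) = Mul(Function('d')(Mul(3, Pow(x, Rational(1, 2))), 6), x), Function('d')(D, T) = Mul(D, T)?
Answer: Add(-81, Mul(70224, Pow(2, Rational(1, 2)))) ≈ 99231.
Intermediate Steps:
Function('U')(x) = Mul(18, Pow(x, Rational(3, 2))) (Function('U')(x) = Mul(Mul(Mul(3, Pow(x, Rational(1, 2))), 6), x) = Mul(Mul(18, Pow(x, Rational(1, 2))), x) = Mul(18, Pow(x, Rational(3, 2))))
Function('q')(W, P) = Mul(Rational(-4, 3), P) (Function('q')(W, P) = Mul(Rational(-1, 3), Mul(P, 4)) = Mul(Rational(-1, 3), Mul(4, P)) = Mul(Rational(-4, 3), P))
L = Mul(-528, Pow(2, Rational(1, 2))) (L = Mul(11, Mul(Rational(-4, 3), Mul(18, Pow(2, Rational(3, 2))))) = Mul(11, Mul(Rational(-4, 3), Mul(18, Mul(2, Pow(2, Rational(1, 2)))))) = Mul(11, Mul(Rational(-4, 3), Mul(36, Pow(2, Rational(1, 2))))) = Mul(11, Mul(-48, Pow(2, Rational(1, 2)))) = Mul(-528, Pow(2, Rational(1, 2))) ≈ -746.71)
Add(-81, Mul(L, -133)) = Add(-81, Mul(Mul(-528, Pow(2, Rational(1, 2))), -133)) = Add(-81, Mul(70224, Pow(2, Rational(1, 2))))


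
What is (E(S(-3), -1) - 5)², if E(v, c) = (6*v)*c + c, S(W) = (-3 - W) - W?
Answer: 576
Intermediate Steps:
S(W) = -3 - 2*W
E(v, c) = c + 6*c*v (E(v, c) = 6*c*v + c = c + 6*c*v)
(E(S(-3), -1) - 5)² = (-(1 + 6*(-3 - 2*(-3))) - 5)² = (-(1 + 6*(-3 + 6)) - 5)² = (-(1 + 6*3) - 5)² = (-(1 + 18) - 5)² = (-1*19 - 5)² = (-19 - 5)² = (-24)² = 576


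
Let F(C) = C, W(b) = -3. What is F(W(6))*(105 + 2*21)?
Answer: -441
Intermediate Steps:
F(W(6))*(105 + 2*21) = -3*(105 + 2*21) = -3*(105 + 42) = -3*147 = -441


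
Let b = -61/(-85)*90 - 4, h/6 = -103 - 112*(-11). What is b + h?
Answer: 116188/17 ≈ 6834.6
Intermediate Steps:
h = 6774 (h = 6*(-103 - 112*(-11)) = 6*(-103 + 1232) = 6*1129 = 6774)
b = 1030/17 (b = -61*(-1/85)*90 - 4 = (61/85)*90 - 4 = 1098/17 - 4 = 1030/17 ≈ 60.588)
b + h = 1030/17 + 6774 = 116188/17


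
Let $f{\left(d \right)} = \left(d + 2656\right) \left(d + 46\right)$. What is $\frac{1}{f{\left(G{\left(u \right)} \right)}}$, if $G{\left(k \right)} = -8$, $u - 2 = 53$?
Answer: $\frac{1}{100624} \approx 9.938 \cdot 10^{-6}$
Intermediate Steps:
$u = 55$ ($u = 2 + 53 = 55$)
$f{\left(d \right)} = \left(46 + d\right) \left(2656 + d\right)$ ($f{\left(d \right)} = \left(2656 + d\right) \left(46 + d\right) = \left(46 + d\right) \left(2656 + d\right)$)
$\frac{1}{f{\left(G{\left(u \right)} \right)}} = \frac{1}{122176 + \left(-8\right)^{2} + 2702 \left(-8\right)} = \frac{1}{122176 + 64 - 21616} = \frac{1}{100624}$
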